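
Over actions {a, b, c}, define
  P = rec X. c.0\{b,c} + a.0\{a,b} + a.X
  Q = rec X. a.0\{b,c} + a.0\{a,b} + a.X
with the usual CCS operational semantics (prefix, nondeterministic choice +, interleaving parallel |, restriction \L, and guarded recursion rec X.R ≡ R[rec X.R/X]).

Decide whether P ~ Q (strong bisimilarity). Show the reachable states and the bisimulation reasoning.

not bisimilar

Reachable graph of P (3 states):
  m0 = rec X. c.0\{b,c} + a.0\{a,b} + a.X :: —a→ m0, —a→ m1, —c→ m2
  m1 = 0\{a,b} :: (no moves)
  m2 = 0\{b,c} :: (no moves)
Reachable graph of Q (3 states):
  n0 = rec X. a.0\{b,c} + a.0\{a,b} + a.X :: —a→ n0, —a→ n1, —a→ n2
  n1 = 0\{a,b} :: (no moves)
  n2 = 0\{b,c} :: (no moves)
Bisimilarity quotient blocks:
  B0 = {m0}
  B1 = {m1, m2, n1, n2}
  B2 = {n0}
m0 ∈ B0, n0 ∈ B2 → different blocks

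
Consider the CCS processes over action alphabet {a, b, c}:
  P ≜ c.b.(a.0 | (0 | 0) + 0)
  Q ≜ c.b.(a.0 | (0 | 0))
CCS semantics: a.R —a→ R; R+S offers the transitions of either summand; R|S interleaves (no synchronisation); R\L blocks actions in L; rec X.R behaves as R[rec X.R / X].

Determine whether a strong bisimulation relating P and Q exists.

bisimilar

LTS(P): 4 reachable states
  m0 = c.b.(a.0 | (0 | 0) + 0) :: -c-> m1
  m1 = b.(a.0 | (0 | 0) + 0) :: -b-> m2
  m2 = a.0 | (0 | 0) + 0 :: -a-> m3
  m3 = 0 | (0 | 0) :: deadlocked
LTS(Q): 4 reachable states
  n0 = c.b.(a.0 | (0 | 0)) :: -c-> n1
  n1 = b.(a.0 | (0 | 0)) :: -b-> n2
  n2 = a.0 | (0 | 0) :: -a-> n3
  n3 = 0 | (0 | 0) :: deadlocked
Coarsest stable partition (strong bisimilarity classes):
  B0 = {m0, n0}
  B1 = {m1, n1}
  B2 = {m2, n2}
  B3 = {m3, n3}
m0 ∈ B0, n0 ∈ B0 → same block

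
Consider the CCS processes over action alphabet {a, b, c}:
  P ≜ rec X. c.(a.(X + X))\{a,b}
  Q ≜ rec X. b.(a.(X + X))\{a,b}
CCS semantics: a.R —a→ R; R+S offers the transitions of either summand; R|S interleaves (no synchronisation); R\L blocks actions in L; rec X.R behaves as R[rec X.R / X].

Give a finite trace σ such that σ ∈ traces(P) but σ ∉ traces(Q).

Reachable graph of P (2 states):
  u0 = rec X. c.(a.(X + X))\{a,b} has moves --c--▸ u1
  u1 = (a.((rec X. c.(a.(X + X))\{a,b}) + (rec X. c.(a.(X + X))\{a,b})))\{a,b} has moves deadlocked
Reachable graph of Q (2 states):
  v0 = rec X. b.(a.(X + X))\{a,b} has moves --b--▸ v1
  v1 = (a.((rec X. b.(a.(X + X))\{a,b}) + (rec X. b.(a.(X + X))\{a,b})))\{a,b} has moves deadlocked
Run σ = ⟨c⟩ on P: start {u0}
  step 1 (c): {u1}
  — P admits the full trace.
Run σ = ⟨c⟩ on Q: start {v0}
  step 1 (c): no successor for Q

c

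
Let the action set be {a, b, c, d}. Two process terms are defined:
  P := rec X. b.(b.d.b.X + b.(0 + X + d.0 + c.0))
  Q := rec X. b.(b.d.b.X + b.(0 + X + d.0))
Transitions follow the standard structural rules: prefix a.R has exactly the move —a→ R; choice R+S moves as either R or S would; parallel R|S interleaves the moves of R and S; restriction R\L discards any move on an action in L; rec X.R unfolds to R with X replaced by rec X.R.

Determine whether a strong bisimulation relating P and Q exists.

NO

LTS(P): 6 reachable states
  u0 = rec X. b.(b.d.b.X + b.(0 + X + d.0 + c.0)) has moves -b-> u1
  u1 = b.d.b.(rec X. b.(b.d.b.X + b.(0 + X + d.0 + c.0))) + b.(0 + (rec X. b.(b.d.b.X + b.(0 + X + d.0 + c.0))) + d.0 + c.0) has moves -b-> u2, -b-> u3
  u2 = 0 + (rec X. b.(b.d.b.X + b.(0 + X + d.0 + c.0))) + d.0 + c.0 has moves -b-> u1, -c-> u4, -d-> u4
  u3 = d.b.(rec X. b.(b.d.b.X + b.(0 + X + d.0 + c.0))) has moves -d-> u5
  u4 = 0 has moves deadlocked
  u5 = b.(rec X. b.(b.d.b.X + b.(0 + X + d.0 + c.0))) has moves -b-> u0
LTS(Q): 6 reachable states
  v0 = rec X. b.(b.d.b.X + b.(0 + X + d.0)) has moves -b-> v1
  v1 = b.d.b.(rec X. b.(b.d.b.X + b.(0 + X + d.0))) + b.(0 + (rec X. b.(b.d.b.X + b.(0 + X + d.0))) + d.0) has moves -b-> v2, -b-> v3
  v2 = 0 + (rec X. b.(b.d.b.X + b.(0 + X + d.0))) + d.0 has moves -b-> v1, -d-> v4
  v3 = d.b.(rec X. b.(b.d.b.X + b.(0 + X + d.0))) has moves -d-> v5
  v4 = 0 has moves deadlocked
  v5 = b.(rec X. b.(b.d.b.X + b.(0 + X + d.0))) has moves -b-> v0
Coarsest stable partition (strong bisimilarity classes):
  B0 = {u0}
  B1 = {u1}
  B2 = {u2}
  B3 = {u4, v4}
  B4 = {u3}
  B5 = {u5}
  B6 = {v0}
  B7 = {v1}
  B8 = {v2}
  B9 = {v3}
  B10 = {v5}
u0 ∈ B0, v0 ∈ B6 → different blocks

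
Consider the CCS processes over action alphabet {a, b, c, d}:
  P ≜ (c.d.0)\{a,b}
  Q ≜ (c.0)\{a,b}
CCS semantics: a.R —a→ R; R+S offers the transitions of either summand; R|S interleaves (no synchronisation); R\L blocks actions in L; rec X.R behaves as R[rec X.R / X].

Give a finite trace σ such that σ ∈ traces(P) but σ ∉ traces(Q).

LTS(P): 3 reachable states
  u0 = (c.d.0)\{a,b} ⊢ ··c··> u1
  u1 = (d.0)\{a,b} ⊢ ··d··> u2
  u2 = 0\{a,b} ⊢ ·
LTS(Q): 2 reachable states
  v0 = (c.0)\{a,b} ⊢ ··c··> v1
  v1 = 0\{a,b} ⊢ ·
Trace ⟨cd⟩ through P, begin at {u0}:
  after c @ step 1: {u1}
  after d @ step 2: {u2}
  ✓ P
Trace ⟨cd⟩ through Q, begin at {v0}:
  after c @ step 1: {v1}
  after d @ step 2: ∅ (Q stuck)

cd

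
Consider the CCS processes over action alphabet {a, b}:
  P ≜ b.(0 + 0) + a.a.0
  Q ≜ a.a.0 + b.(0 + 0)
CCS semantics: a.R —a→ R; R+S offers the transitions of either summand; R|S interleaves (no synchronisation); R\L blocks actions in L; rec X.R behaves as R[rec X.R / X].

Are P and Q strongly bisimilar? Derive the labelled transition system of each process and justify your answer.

bisimilar

Reachable graph of P (4 states):
  p0 = b.(0 + 0) + a.a.0 has moves =a=> p1, =b=> p2
  p1 = a.0 has moves =a=> p3
  p2 = 0 + 0 has moves ∅
  p3 = 0 has moves ∅
Reachable graph of Q (4 states):
  q0 = a.a.0 + b.(0 + 0) has moves =a=> q1, =b=> q2
  q1 = a.0 has moves =a=> q3
  q2 = 0 + 0 has moves ∅
  q3 = 0 has moves ∅
Partition-refinement fixed point:
  B0 = {p0, q0}
  B1 = {p2, p3, q2, q3}
  B2 = {p1, q1}
p0 ∈ B0, q0 ∈ B0 → same block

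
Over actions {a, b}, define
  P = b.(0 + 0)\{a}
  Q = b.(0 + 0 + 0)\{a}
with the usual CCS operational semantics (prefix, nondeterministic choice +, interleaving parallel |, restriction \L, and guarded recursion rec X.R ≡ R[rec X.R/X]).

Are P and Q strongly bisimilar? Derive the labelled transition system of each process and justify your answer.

LTS(P): 2 reachable states
  s0 = b.(0 + 0)\{a} → --b--▸ s1
  s1 = (0 + 0)\{a} → ·
LTS(Q): 2 reachable states
  t0 = b.(0 + 0 + 0)\{a} → --b--▸ t1
  t1 = (0 + 0 + 0)\{a} → ·
Coarsest stable partition (strong bisimilarity classes):
  B0 = {s0, t0}
  B1 = {s1, t1}
s0 ∈ B0, t0 ∈ B0 → same block

YES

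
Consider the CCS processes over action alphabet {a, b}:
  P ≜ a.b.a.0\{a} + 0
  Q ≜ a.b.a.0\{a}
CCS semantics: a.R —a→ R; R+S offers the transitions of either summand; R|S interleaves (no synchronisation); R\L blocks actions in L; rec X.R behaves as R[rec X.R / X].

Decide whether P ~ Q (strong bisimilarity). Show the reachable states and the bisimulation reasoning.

P's transition system — 4 states:
  m0 = a.b.a.0\{a} + 0 :: =a=> m1
  m1 = b.a.0\{a} :: =b=> m2
  m2 = a.0\{a} :: =a=> m3
  m3 = 0\{a} :: (no moves)
Q's transition system — 4 states:
  n0 = a.b.a.0\{a} :: =a=> n1
  n1 = b.a.0\{a} :: =b=> n2
  n2 = a.0\{a} :: =a=> n3
  n3 = 0\{a} :: (no moves)
Partition-refinement fixed point:
  B0 = {m0, n0}
  B1 = {m1, n1}
  B2 = {m2, n2}
  B3 = {m3, n3}
m0 ∈ B0, n0 ∈ B0 → same block

P ~ Q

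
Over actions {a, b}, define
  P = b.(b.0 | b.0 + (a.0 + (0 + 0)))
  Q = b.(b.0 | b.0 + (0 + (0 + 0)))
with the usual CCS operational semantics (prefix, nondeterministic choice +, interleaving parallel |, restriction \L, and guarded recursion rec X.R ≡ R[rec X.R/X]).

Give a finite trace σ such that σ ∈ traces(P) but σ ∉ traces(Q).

P's transition system — 6 states:
  p0 = b.(b.0 | b.0 + (a.0 + (0 + 0))) | —b→ p1
  p1 = b.0 | b.0 + (a.0 + (0 + 0)) | —a→ p2, —b→ p3, —b→ p4
  p2 = 0 | (no moves)
  p3 = 0 | b.0 | —b→ p5
  p4 = b.0 | 0 | —b→ p5
  p5 = 0 | 0 | (no moves)
Q's transition system — 5 states:
  q0 = b.(b.0 | b.0 + (0 + (0 + 0))) | —b→ q1
  q1 = b.0 | b.0 + (0 + (0 + 0)) | —b→ q2, —b→ q3
  q2 = 0 | b.0 | —b→ q4
  q3 = b.0 | 0 | —b→ q4
  q4 = 0 | 0 | (no moves)
Trace ⟨ba⟩ through P, begin at {p0}:
  after b @ step 1: {p1}
  after a @ step 2: {p2}
  — P admits the full trace.
Trace ⟨ba⟩ through Q, begin at {q0}:
  after b @ step 1: {q1}
  after a @ step 2: ∅ (Q stuck)

ba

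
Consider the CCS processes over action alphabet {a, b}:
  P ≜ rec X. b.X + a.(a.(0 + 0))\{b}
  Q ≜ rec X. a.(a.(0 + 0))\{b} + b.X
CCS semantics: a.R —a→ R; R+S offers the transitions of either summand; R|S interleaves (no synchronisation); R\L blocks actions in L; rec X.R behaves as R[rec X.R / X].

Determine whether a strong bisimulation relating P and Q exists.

LTS(P): 3 reachable states
  p0 = rec X. b.X + a.(a.(0 + 0))\{b} :: =a=> p1, =b=> p0
  p1 = (a.(0 + 0))\{b} :: =a=> p2
  p2 = (0 + 0)\{b} :: ·
LTS(Q): 3 reachable states
  q0 = rec X. a.(a.(0 + 0))\{b} + b.X :: =a=> q1, =b=> q0
  q1 = (a.(0 + 0))\{b} :: =a=> q2
  q2 = (0 + 0)\{b} :: ·
Bisimilarity quotient blocks:
  B0 = {p0, q0}
  B1 = {p1, q1}
  B2 = {p2, q2}
p0 ∈ B0, q0 ∈ B0 → same block

P ~ Q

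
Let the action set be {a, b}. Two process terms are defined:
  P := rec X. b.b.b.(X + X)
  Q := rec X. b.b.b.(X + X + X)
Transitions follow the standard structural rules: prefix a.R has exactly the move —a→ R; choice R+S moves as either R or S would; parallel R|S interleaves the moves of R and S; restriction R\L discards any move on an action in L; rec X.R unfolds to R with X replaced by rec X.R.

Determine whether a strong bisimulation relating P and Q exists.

P ~ Q

LTS(P): 4 reachable states
  u0 = rec X. b.b.b.(X + X) | ··b··> u1
  u1 = b.b.((rec X. b.b.b.(X + X)) + (rec X. b.b.b.(X + X))) | ··b··> u2
  u2 = b.((rec X. b.b.b.(X + X)) + (rec X. b.b.b.(X + X))) | ··b··> u3
  u3 = (rec X. b.b.b.(X + X)) + (rec X. b.b.b.(X + X)) | ··b··> u1
LTS(Q): 4 reachable states
  v0 = rec X. b.b.b.(X + X + X) | ··b··> v1
  v1 = b.b.((rec X. b.b.b.(X + X + X)) + (rec X. b.b.b.(X + X + X)) + (rec X. b.b.b.(X + X + X))) | ··b··> v2
  v2 = b.((rec X. b.b.b.(X + X + X)) + (rec X. b.b.b.(X + X + X)) + (rec X. b.b.b.(X + X + X))) | ··b··> v3
  v3 = (rec X. b.b.b.(X + X + X)) + (rec X. b.b.b.(X + X + X)) + (rec X. b.b.b.(X + X + X)) | ··b··> v1
Bisimilarity quotient blocks:
  B0 = {u0, u1, u2, u3, v0, v1, v2, v3}
u0 ∈ B0, v0 ∈ B0 → same block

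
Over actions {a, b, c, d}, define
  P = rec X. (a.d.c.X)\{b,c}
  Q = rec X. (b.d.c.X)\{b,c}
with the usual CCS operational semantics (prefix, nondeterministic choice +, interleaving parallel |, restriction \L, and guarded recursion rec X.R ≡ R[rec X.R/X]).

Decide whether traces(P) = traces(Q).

LTS(P): 3 reachable states
  m0 = rec X. (a.d.c.X)\{b,c} → =a=> m1
  m1 = (d.c.(rec X. (a.d.c.X)\{b,c}))\{b,c} → =d=> m2
  m2 = (c.(rec X. (a.d.c.X)\{b,c}))\{b,c} → stopped
LTS(Q): 1 reachable states
  n0 = rec X. (b.d.c.X)\{b,c} → stopped
Trace ⟨a⟩ through P, begin at {m0}:
  after a @ step 1: {m1}
  ✓ P
Trace ⟨a⟩ through Q, begin at {n0}:
  after a @ step 1: ∅  — Q cannot continue

trace-distinct — witness ⟨a⟩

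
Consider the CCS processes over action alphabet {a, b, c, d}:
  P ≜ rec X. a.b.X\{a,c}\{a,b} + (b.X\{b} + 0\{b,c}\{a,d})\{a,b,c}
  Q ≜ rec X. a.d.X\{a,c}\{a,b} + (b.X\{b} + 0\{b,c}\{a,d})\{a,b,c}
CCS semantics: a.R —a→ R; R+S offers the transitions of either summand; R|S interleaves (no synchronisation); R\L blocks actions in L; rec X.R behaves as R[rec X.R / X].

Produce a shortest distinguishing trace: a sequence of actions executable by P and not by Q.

ab

P's transition system — 3 states:
  u0 = rec X. a.b.X\{a,c}\{a,b} + (b.X\{b} + 0\{b,c}\{a,d})\{a,b,c} → —a→ u1
  u1 = b.(rec X. a.b.X\{a,c}\{a,b} + (b.X\{b} + 0\{b,c}\{a,d})\{a,b,c})\{a,c}\{a,b} → —b→ u2
  u2 = (rec X. a.b.X\{a,c}\{a,b} + (b.X\{b} + 0\{b,c}\{a,d})\{a,b,c})\{a,c}\{a,b} → deadlocked
Q's transition system — 3 states:
  v0 = rec X. a.d.X\{a,c}\{a,b} + (b.X\{b} + 0\{b,c}\{a,d})\{a,b,c} → —a→ v1
  v1 = d.(rec X. a.d.X\{a,c}\{a,b} + (b.X\{b} + 0\{b,c}\{a,d})\{a,b,c})\{a,c}\{a,b} → —d→ v2
  v2 = (rec X. a.d.X\{a,c}\{a,b} + (b.X\{b} + 0\{b,c}\{a,d})\{a,b,c})\{a,c}\{a,b} → deadlocked
Run σ = ⟨ab⟩ on P: start {u0}
  [1] a ⇒ {u1}
  [2] b ⇒ {u2}
  ✓ P
Run σ = ⟨ab⟩ on Q: start {v0}
  [1] a ⇒ {v1}
  [2] b ⇒ ∅ (Q stuck)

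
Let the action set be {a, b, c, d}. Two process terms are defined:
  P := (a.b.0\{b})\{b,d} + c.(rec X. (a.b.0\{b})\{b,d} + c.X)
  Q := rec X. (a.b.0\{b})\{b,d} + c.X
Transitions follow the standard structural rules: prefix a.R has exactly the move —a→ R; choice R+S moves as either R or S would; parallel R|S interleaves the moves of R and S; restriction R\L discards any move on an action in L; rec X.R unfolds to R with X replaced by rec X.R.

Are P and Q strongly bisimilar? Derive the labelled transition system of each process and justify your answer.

P ~ Q

LTS(P): 3 reachable states
  p0 = (a.b.0\{b})\{b,d} + c.(rec X. (a.b.0\{b})\{b,d} + c.X) ⊢ -a-> p1, -c-> p2
  p1 = (b.0\{b})\{b,d} ⊢ ∅
  p2 = rec X. (a.b.0\{b})\{b,d} + c.X ⊢ -a-> p1, -c-> p2
LTS(Q): 2 reachable states
  q0 = rec X. (a.b.0\{b})\{b,d} + c.X ⊢ -a-> q1, -c-> q0
  q1 = (b.0\{b})\{b,d} ⊢ ∅
Bisimilarity quotient blocks:
  B0 = {p0, p2, q0}
  B1 = {p1, q1}
p0 ∈ B0, q0 ∈ B0 → same block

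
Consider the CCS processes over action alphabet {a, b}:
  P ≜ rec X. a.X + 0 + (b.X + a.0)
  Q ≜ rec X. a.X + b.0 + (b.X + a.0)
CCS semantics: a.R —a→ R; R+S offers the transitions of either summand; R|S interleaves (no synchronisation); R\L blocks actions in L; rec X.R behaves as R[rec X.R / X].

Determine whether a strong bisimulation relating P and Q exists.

Reachable graph of P (2 states):
  p0 = rec X. a.X + 0 + (b.X + a.0) :: --a--▸ p0, --a--▸ p1, --b--▸ p0
  p1 = 0 :: deadlocked
Reachable graph of Q (2 states):
  q0 = rec X. a.X + b.0 + (b.X + a.0) :: --a--▸ q0, --a--▸ q1, --b--▸ q0, --b--▸ q1
  q1 = 0 :: deadlocked
Coarsest stable partition (strong bisimilarity classes):
  B0 = {p0}
  B1 = {p1, q1}
  B2 = {q0}
p0 ∈ B0, q0 ∈ B2 → different blocks

NO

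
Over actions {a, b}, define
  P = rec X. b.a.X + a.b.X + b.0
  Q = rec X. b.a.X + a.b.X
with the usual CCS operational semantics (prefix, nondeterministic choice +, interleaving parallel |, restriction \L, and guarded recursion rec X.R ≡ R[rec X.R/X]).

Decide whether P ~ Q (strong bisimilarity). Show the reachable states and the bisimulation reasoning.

not bisimilar

P's transition system — 4 states:
  m0 = rec X. b.a.X + a.b.X + b.0 | -a-> m1, -b-> m2, -b-> m3
  m1 = b.(rec X. b.a.X + a.b.X + b.0) | -b-> m0
  m2 = 0 | deadlocked
  m3 = a.(rec X. b.a.X + a.b.X + b.0) | -a-> m0
Q's transition system — 3 states:
  n0 = rec X. b.a.X + a.b.X | -a-> n1, -b-> n2
  n1 = b.(rec X. b.a.X + a.b.X) | -b-> n0
  n2 = a.(rec X. b.a.X + a.b.X) | -a-> n0
Bisimilarity quotient blocks:
  B0 = {m0}
  B1 = {m3}
  B2 = {m1}
  B3 = {m2}
  B4 = {n0}
  B5 = {n1}
  B6 = {n2}
m0 ∈ B0, n0 ∈ B4 → different blocks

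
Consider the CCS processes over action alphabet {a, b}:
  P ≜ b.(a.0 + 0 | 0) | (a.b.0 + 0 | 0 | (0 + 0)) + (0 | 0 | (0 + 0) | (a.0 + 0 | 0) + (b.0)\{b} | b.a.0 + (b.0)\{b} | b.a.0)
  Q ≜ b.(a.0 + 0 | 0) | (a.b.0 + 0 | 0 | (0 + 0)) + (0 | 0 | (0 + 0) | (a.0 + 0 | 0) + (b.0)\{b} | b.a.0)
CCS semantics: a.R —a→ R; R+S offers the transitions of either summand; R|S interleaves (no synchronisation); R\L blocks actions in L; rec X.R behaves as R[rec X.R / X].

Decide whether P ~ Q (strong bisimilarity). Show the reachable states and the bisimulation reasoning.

P ~ Q

P's transition system — 12 states:
  s0 = b.(a.0 + 0 | 0) | (a.b.0 + 0 | 0 | (0 + 0)) + (0 | 0 | (0 + 0) | (a.0 + 0 | 0) + (b.0)\{b} | b.a.0 + (b.0)\{b} | b.a.0) → —a→ s1, —a→ s2, —b→ s3, —b→ s4
  s1 = 0 | 0 | (0 + 0) | 0 → (no moves)
  s2 = b.(a.0 + 0 | 0) | b.0 → —b→ s5, —b→ s6
  s3 = (a.0 + 0 | 0) | (a.b.0 + 0 | 0 | (0 + 0)) → —a→ s5, —a→ s7
  s4 = (b.0)\{b} | a.0 → —a→ s8
  s5 = (a.0 + 0 | 0) | b.0 → —a→ s9, —b→ s10
  s6 = b.(a.0 + 0 | 0) | 0 → —b→ s10
  s7 = 0 | (a.b.0 + 0 | 0 | (0 + 0)) → —a→ s9
  s8 = (b.0)\{b} | 0 → (no moves)
  s9 = 0 | b.0 → —b→ s11
  s10 = (a.0 + 0 | 0) | 0 → —a→ s11
  s11 = 0 | 0 → (no moves)
Q's transition system — 12 states:
  t0 = b.(a.0 + 0 | 0) | (a.b.0 + 0 | 0 | (0 + 0)) + (0 | 0 | (0 + 0) | (a.0 + 0 | 0) + (b.0)\{b} | b.a.0) → —a→ t1, —a→ t2, —b→ t3, —b→ t4
  t1 = 0 | 0 | (0 + 0) | 0 → (no moves)
  t2 = b.(a.0 + 0 | 0) | b.0 → —b→ t5, —b→ t6
  t3 = (a.0 + 0 | 0) | (a.b.0 + 0 | 0 | (0 + 0)) → —a→ t5, —a→ t7
  t4 = (b.0)\{b} | a.0 → —a→ t8
  t5 = (a.0 + 0 | 0) | b.0 → —a→ t9, —b→ t10
  t6 = b.(a.0 + 0 | 0) | 0 → —b→ t10
  t7 = 0 | (a.b.0 + 0 | 0 | (0 + 0)) → —a→ t9
  t8 = (b.0)\{b} | 0 → (no moves)
  t9 = 0 | b.0 → —b→ t11
  t10 = (a.0 + 0 | 0) | 0 → —a→ t11
  t11 = 0 | 0 → (no moves)
Coarsest stable partition (strong bisimilarity classes):
  B0 = {s0, t0}
  B1 = {s3, t3}
  B2 = {s7, t7}
  B3 = {s9, t9}
  B4 = {s1, s11, s8, t1, t11, t8}
  B5 = {s5, t5}
  B6 = {s10, s4, t10, t4}
  B7 = {s2, t2}
  B8 = {s6, t6}
s0 ∈ B0, t0 ∈ B0 → same block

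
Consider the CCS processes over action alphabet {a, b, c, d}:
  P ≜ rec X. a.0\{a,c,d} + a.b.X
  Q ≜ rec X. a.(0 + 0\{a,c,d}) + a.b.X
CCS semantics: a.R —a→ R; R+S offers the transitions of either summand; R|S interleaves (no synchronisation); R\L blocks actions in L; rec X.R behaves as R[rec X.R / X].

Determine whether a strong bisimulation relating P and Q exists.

Reachable graph of P (3 states):
  u0 = rec X. a.0\{a,c,d} + a.b.X → --a--▸ u1, --a--▸ u2
  u1 = 0\{a,c,d} → stopped
  u2 = b.(rec X. a.0\{a,c,d} + a.b.X) → --b--▸ u0
Reachable graph of Q (3 states):
  v0 = rec X. a.(0 + 0\{a,c,d}) + a.b.X → --a--▸ v1, --a--▸ v2
  v1 = 0 + 0\{a,c,d} → stopped
  v2 = b.(rec X. a.(0 + 0\{a,c,d}) + a.b.X) → --b--▸ v0
Bisimilarity quotient blocks:
  B0 = {u0, v0}
  B1 = {u1, v1}
  B2 = {u2, v2}
u0 ∈ B0, v0 ∈ B0 → same block

P ~ Q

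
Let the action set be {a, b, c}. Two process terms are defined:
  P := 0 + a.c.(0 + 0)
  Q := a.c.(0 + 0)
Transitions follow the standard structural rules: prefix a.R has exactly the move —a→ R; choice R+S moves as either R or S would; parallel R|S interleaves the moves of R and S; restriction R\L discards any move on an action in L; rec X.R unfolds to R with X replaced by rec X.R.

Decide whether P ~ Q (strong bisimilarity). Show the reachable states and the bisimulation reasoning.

P ~ Q

Reachable graph of P (3 states):
  p0 = 0 + a.c.(0 + 0) ⊢ —a→ p1
  p1 = c.(0 + 0) ⊢ —c→ p2
  p2 = 0 + 0 ⊢ ∅
Reachable graph of Q (3 states):
  q0 = a.c.(0 + 0) ⊢ —a→ q1
  q1 = c.(0 + 0) ⊢ —c→ q2
  q2 = 0 + 0 ⊢ ∅
Bisimilarity quotient blocks:
  B0 = {p0, q0}
  B1 = {p1, q1}
  B2 = {p2, q2}
p0 ∈ B0, q0 ∈ B0 → same block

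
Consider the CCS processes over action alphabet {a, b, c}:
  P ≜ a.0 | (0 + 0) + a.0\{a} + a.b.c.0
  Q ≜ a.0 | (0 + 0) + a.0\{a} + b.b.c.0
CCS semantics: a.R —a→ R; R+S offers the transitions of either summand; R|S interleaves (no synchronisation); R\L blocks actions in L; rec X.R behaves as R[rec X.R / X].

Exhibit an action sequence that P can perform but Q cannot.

Reachable graph of P (6 states):
  p0 = a.0 | (0 + 0) + a.0\{a} + a.b.c.0 has moves -a-> p1, -a-> p2, -a-> p3
  p1 = 0 | (0 + 0) has moves stopped
  p2 = 0\{a} has moves stopped
  p3 = b.c.0 has moves -b-> p4
  p4 = c.0 has moves -c-> p5
  p5 = 0 has moves stopped
Reachable graph of Q (6 states):
  q0 = a.0 | (0 + 0) + a.0\{a} + b.b.c.0 has moves -a-> q1, -a-> q2, -b-> q3
  q1 = 0 | (0 + 0) has moves stopped
  q2 = 0\{a} has moves stopped
  q3 = b.c.0 has moves -b-> q4
  q4 = c.0 has moves -c-> q5
  q5 = 0 has moves stopped
Trace ⟨ab⟩ through P, begin at {p0}:
  after a @ step 1: {p1, p2, p3}
  after b @ step 2: {p4}
  — P admits the full trace.
Trace ⟨ab⟩ through Q, begin at {q0}:
  after a @ step 1: {q1, q2}
  after b @ step 2: ∅  — Q cannot continue

ab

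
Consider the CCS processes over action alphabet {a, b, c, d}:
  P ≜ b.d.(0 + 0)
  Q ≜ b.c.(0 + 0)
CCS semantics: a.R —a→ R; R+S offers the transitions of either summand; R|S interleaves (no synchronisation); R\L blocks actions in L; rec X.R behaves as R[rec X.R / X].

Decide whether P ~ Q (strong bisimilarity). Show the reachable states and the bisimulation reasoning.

P ≁ Q

Reachable graph of P (3 states):
  u0 = b.d.(0 + 0) has moves =b=> u1
  u1 = d.(0 + 0) has moves =d=> u2
  u2 = 0 + 0 has moves (no moves)
Reachable graph of Q (3 states):
  v0 = b.c.(0 + 0) has moves =b=> v1
  v1 = c.(0 + 0) has moves =c=> v2
  v2 = 0 + 0 has moves (no moves)
Partition-refinement fixed point:
  B0 = {u0}
  B1 = {u1}
  B2 = {u2, v2}
  B3 = {v0}
  B4 = {v1}
u0 ∈ B0, v0 ∈ B3 → different blocks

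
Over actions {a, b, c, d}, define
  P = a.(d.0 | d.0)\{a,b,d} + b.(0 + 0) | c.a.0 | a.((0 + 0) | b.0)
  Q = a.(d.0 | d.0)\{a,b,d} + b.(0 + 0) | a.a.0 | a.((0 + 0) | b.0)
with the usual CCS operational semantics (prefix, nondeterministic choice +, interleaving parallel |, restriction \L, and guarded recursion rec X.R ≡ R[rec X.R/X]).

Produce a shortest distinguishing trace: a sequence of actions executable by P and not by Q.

Reachable graph of P (19 states):
  p0 = a.(d.0 | d.0)\{a,b,d} + b.(0 + 0) | c.a.0 | a.((0 + 0) | b.0) | ··a··> p1, ··a··> p2, ··b··> p3, ··c··> p4
  p1 = (d.0 | d.0)\{a,b,d} | ∅
  p2 = b.(0 + 0) | c.a.0 | ((0 + 0) | b.0) | ··b··> p5, ··b··> p6, ··c··> p7
  p3 = (0 + 0) | c.a.0 | a.((0 + 0) | b.0) | ··a··> p5, ··c··> p8
  p4 = b.(0 + 0) | a.0 | a.((0 + 0) | b.0) | ··a··> p7, ··a··> p9, ··b··> p8
  p5 = (0 + 0) | c.a.0 | ((0 + 0) | b.0) | ··b··> p10, ··c··> p11
  p6 = b.(0 + 0) | c.a.0 | ((0 + 0) | 0) | ··b··> p10, ··c··> p12
  p7 = b.(0 + 0) | a.0 | ((0 + 0) | b.0) | ··a··> p13, ··b··> p11, ··b··> p12
  p8 = (0 + 0) | a.0 | a.((0 + 0) | b.0) | ··a··> p11, ··a··> p14
  p9 = b.(0 + 0) | 0 | a.((0 + 0) | b.0) | ··a··> p13, ··b··> p14
  p10 = (0 + 0) | c.a.0 | ((0 + 0) | 0) | ··c··> p15
  p11 = (0 + 0) | a.0 | ((0 + 0) | b.0) | ··a··> p16, ··b··> p15
  p12 = b.(0 + 0) | a.0 | ((0 + 0) | 0) | ··a··> p17, ··b··> p15
  p13 = b.(0 + 0) | 0 | ((0 + 0) | b.0) | ··b··> p16, ··b··> p17
  p14 = (0 + 0) | 0 | a.((0 + 0) | b.0) | ··a··> p16
  p15 = (0 + 0) | a.0 | ((0 + 0) | 0) | ··a··> p18
  p16 = (0 + 0) | 0 | ((0 + 0) | b.0) | ··b··> p18
  p17 = b.(0 + 0) | 0 | ((0 + 0) | 0) | ··b··> p18
  p18 = (0 + 0) | 0 | ((0 + 0) | 0) | ∅
Reachable graph of Q (19 states):
  q0 = a.(d.0 | d.0)\{a,b,d} + b.(0 + 0) | a.a.0 | a.((0 + 0) | b.0) | ··a··> q1, ··a··> q2, ··a··> q3, ··b··> q4
  q1 = (d.0 | d.0)\{a,b,d} | ∅
  q2 = b.(0 + 0) | a.0 | a.((0 + 0) | b.0) | ··a··> q5, ··a··> q6, ··b··> q7
  q3 = b.(0 + 0) | a.a.0 | ((0 + 0) | b.0) | ··a··> q6, ··b··> q8, ··b··> q9
  q4 = (0 + 0) | a.a.0 | a.((0 + 0) | b.0) | ··a··> q7, ··a··> q8
  q5 = b.(0 + 0) | 0 | a.((0 + 0) | b.0) | ··a··> q10, ··b··> q11
  q6 = b.(0 + 0) | a.0 | ((0 + 0) | b.0) | ··a··> q10, ··b··> q12, ··b··> q13
  q7 = (0 + 0) | a.0 | a.((0 + 0) | b.0) | ··a··> q11, ··a··> q12
  q8 = (0 + 0) | a.a.0 | ((0 + 0) | b.0) | ··a··> q12, ··b··> q14
  q9 = b.(0 + 0) | a.a.0 | ((0 + 0) | 0) | ··a··> q13, ··b··> q14
  q10 = b.(0 + 0) | 0 | ((0 + 0) | b.0) | ··b··> q15, ··b··> q16
  q11 = (0 + 0) | 0 | a.((0 + 0) | b.0) | ··a··> q15
  q12 = (0 + 0) | a.0 | ((0 + 0) | b.0) | ··a··> q15, ··b··> q17
  q13 = b.(0 + 0) | a.0 | ((0 + 0) | 0) | ··a··> q16, ··b··> q17
  q14 = (0 + 0) | a.a.0 | ((0 + 0) | 0) | ··a··> q17
  q15 = (0 + 0) | 0 | ((0 + 0) | b.0) | ··b··> q18
  q16 = b.(0 + 0) | 0 | ((0 + 0) | 0) | ··b··> q18
  q17 = (0 + 0) | a.0 | ((0 + 0) | 0) | ··a··> q18
  q18 = (0 + 0) | 0 | ((0 + 0) | 0) | ∅
Executing c from P (initial set {p0}):
  after c @ step 1: {p4}
  — P admits the full trace.
Executing c from Q (initial set {q0}):
  after c @ step 1: ∅ (Q stuck)

c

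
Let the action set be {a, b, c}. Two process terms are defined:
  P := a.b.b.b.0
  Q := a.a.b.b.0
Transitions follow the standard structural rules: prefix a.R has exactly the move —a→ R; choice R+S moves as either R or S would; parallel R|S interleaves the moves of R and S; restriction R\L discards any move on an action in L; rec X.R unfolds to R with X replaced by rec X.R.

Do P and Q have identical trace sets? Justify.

LTS(P): 5 reachable states
  p0 = a.b.b.b.0 has moves =a=> p1
  p1 = b.b.b.0 has moves =b=> p2
  p2 = b.b.0 has moves =b=> p3
  p3 = b.0 has moves =b=> p4
  p4 = 0 has moves stopped
LTS(Q): 5 reachable states
  q0 = a.a.b.b.0 has moves =a=> q1
  q1 = a.b.b.0 has moves =a=> q2
  q2 = b.b.0 has moves =b=> q3
  q3 = b.0 has moves =b=> q4
  q4 = 0 has moves stopped
Trace ⟨ab⟩ through P, begin at {p0}:
  step 1 (a): {p1}
  step 2 (b): {p2}
  — P admits the full trace.
Trace ⟨ab⟩ through Q, begin at {q0}:
  step 1 (a): {q1}
  step 2 (b): no successor for Q

NO — witness ⟨ab⟩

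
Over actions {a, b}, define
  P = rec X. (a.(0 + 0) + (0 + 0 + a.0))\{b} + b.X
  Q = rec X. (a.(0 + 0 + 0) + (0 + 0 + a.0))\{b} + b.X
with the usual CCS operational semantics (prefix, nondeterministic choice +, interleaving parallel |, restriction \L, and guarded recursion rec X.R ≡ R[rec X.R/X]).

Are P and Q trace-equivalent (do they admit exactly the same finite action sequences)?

LTS(P): 3 reachable states
  s0 = rec X. (a.(0 + 0) + (0 + 0 + a.0))\{b} + b.X → =a=> s1, =a=> s2, =b=> s0
  s1 = (0 + 0)\{b} → ·
  s2 = 0\{b} → ·
LTS(Q): 3 reachable states
  t0 = rec X. (a.(0 + 0 + 0) + (0 + 0 + a.0))\{b} + b.X → =a=> t1, =a=> t2, =b=> t0
  t1 = (0 + 0 + 0)\{b} → ·
  t2 = 0\{b} → ·
Bisimilarity quotient blocks:
  B0 = {s0, t0}
  B1 = {s1, s2, t1, t2}
s0 ∈ B0, t0 ∈ B0 → same block
Bisimilar ⇒ trace-equivalent.

YES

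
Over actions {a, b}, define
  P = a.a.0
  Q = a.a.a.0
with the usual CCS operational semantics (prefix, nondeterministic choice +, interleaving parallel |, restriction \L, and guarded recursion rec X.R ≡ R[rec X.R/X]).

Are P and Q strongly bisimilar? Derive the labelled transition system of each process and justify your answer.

P ≁ Q

LTS(P): 3 reachable states
  s0 = a.a.0 → --a--▸ s1
  s1 = a.0 → --a--▸ s2
  s2 = 0 → stopped
LTS(Q): 4 reachable states
  t0 = a.a.a.0 → --a--▸ t1
  t1 = a.a.0 → --a--▸ t2
  t2 = a.0 → --a--▸ t3
  t3 = 0 → stopped
Partition-refinement fixed point:
  B0 = {s0, t1}
  B1 = {s1, t2}
  B2 = {s2, t3}
  B3 = {t0}
s0 ∈ B0, t0 ∈ B3 → different blocks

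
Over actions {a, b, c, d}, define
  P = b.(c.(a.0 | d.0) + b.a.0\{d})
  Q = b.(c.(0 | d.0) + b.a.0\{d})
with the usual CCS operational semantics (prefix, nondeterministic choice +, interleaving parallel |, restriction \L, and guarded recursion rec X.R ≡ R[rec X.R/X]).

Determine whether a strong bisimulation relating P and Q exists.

P's transition system — 8 states:
  m0 = b.(c.(a.0 | d.0) + b.a.0\{d}) | —b→ m1
  m1 = c.(a.0 | d.0) + b.a.0\{d} | —b→ m2, —c→ m3
  m2 = a.0\{d} | —a→ m4
  m3 = a.0 | d.0 | —a→ m5, —d→ m6
  m4 = 0\{d} | ∅
  m5 = 0 | d.0 | —d→ m7
  m6 = a.0 | 0 | —a→ m7
  m7 = 0 | 0 | ∅
Q's transition system — 6 states:
  n0 = b.(c.(0 | d.0) + b.a.0\{d}) | —b→ n1
  n1 = c.(0 | d.0) + b.a.0\{d} | —b→ n2, —c→ n3
  n2 = a.0\{d} | —a→ n4
  n3 = 0 | d.0 | —d→ n5
  n4 = 0\{d} | ∅
  n5 = 0 | 0 | ∅
Coarsest stable partition (strong bisimilarity classes):
  B0 = {m0}
  B1 = {m1}
  B2 = {m2, m6, n2}
  B3 = {m4, m7, n4, n5}
  B4 = {m3}
  B5 = {m5, n3}
  B6 = {n0}
  B7 = {n1}
m0 ∈ B0, n0 ∈ B6 → different blocks

not bisimilar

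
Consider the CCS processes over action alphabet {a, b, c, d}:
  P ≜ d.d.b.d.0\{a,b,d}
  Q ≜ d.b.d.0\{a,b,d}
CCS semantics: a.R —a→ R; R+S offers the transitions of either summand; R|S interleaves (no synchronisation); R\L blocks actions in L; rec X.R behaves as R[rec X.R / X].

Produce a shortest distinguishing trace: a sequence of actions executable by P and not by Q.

dd

P's transition system — 5 states:
  u0 = d.d.b.d.0\{a,b,d} has moves --d--▸ u1
  u1 = d.b.d.0\{a,b,d} has moves --d--▸ u2
  u2 = b.d.0\{a,b,d} has moves --b--▸ u3
  u3 = d.0\{a,b,d} has moves --d--▸ u4
  u4 = 0\{a,b,d} has moves (no moves)
Q's transition system — 4 states:
  v0 = d.b.d.0\{a,b,d} has moves --d--▸ v1
  v1 = b.d.0\{a,b,d} has moves --b--▸ v2
  v2 = d.0\{a,b,d} has moves --d--▸ v3
  v3 = 0\{a,b,d} has moves (no moves)
Trace ⟨dd⟩ through P, begin at {u0}:
  [1] d ⇒ {u1}
  [2] d ⇒ {u2}
  P completes σ.
Trace ⟨dd⟩ through Q, begin at {v0}:
  [1] d ⇒ {v1}
  [2] d ⇒ ∅  — Q cannot continue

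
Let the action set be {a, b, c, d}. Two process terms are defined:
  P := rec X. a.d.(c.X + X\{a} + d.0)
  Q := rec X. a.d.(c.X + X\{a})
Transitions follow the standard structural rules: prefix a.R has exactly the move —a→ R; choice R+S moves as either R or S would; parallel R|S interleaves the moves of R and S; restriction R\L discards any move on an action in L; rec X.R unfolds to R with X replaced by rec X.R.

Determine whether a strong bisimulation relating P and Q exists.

LTS(P): 4 reachable states
  s0 = rec X. a.d.(c.X + X\{a} + d.0) :: -a-> s1
  s1 = d.(c.(rec X. a.d.(c.X + X\{a} + d.0)) + (rec X. a.d.(c.X + X\{a} + d.0))\{a} + d.0) :: -d-> s2
  s2 = c.(rec X. a.d.(c.X + X\{a} + d.0)) + (rec X. a.d.(c.X + X\{a} + d.0))\{a} + d.0 :: -c-> s0, -d-> s3
  s3 = 0 :: stopped
LTS(Q): 3 reachable states
  t0 = rec X. a.d.(c.X + X\{a}) :: -a-> t1
  t1 = d.(c.(rec X. a.d.(c.X + X\{a})) + (rec X. a.d.(c.X + X\{a}))\{a}) :: -d-> t2
  t2 = c.(rec X. a.d.(c.X + X\{a})) + (rec X. a.d.(c.X + X\{a}))\{a} :: -c-> t0
Partition-refinement fixed point:
  B0 = {s0}
  B1 = {s1}
  B2 = {s2}
  B3 = {s3}
  B4 = {t0}
  B5 = {t1}
  B6 = {t2}
s0 ∈ B0, t0 ∈ B4 → different blocks

NO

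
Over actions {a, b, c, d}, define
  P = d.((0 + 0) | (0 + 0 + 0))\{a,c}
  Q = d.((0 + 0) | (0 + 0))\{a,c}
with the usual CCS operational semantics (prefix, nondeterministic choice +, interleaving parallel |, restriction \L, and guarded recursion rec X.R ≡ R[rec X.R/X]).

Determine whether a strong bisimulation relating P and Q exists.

Reachable graph of P (2 states):
  s0 = d.((0 + 0) | (0 + 0 + 0))\{a,c} ⊢ ··d··> s1
  s1 = ((0 + 0) | (0 + 0 + 0))\{a,c} ⊢ ·
Reachable graph of Q (2 states):
  t0 = d.((0 + 0) | (0 + 0))\{a,c} ⊢ ··d··> t1
  t1 = ((0 + 0) | (0 + 0))\{a,c} ⊢ ·
Coarsest stable partition (strong bisimilarity classes):
  B0 = {s0, t0}
  B1 = {s1, t1}
s0 ∈ B0, t0 ∈ B0 → same block

YES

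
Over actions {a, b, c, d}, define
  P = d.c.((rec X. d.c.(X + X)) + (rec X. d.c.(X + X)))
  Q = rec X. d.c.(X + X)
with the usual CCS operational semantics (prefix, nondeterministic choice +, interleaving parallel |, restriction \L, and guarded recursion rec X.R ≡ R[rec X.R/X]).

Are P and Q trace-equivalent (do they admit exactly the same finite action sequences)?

traces(P) = traces(Q)

P's transition system — 3 states:
  u0 = d.c.((rec X. d.c.(X + X)) + (rec X. d.c.(X + X))) has moves =d=> u1
  u1 = c.((rec X. d.c.(X + X)) + (rec X. d.c.(X + X))) has moves =c=> u2
  u2 = (rec X. d.c.(X + X)) + (rec X. d.c.(X + X)) has moves =d=> u1
Q's transition system — 3 states:
  v0 = rec X. d.c.(X + X) has moves =d=> v1
  v1 = c.((rec X. d.c.(X + X)) + (rec X. d.c.(X + X))) has moves =c=> v2
  v2 = (rec X. d.c.(X + X)) + (rec X. d.c.(X + X)) has moves =d=> v1
Bisimilarity quotient blocks:
  B0 = {u0, u2, v0, v2}
  B1 = {u1, v1}
u0 ∈ B0, v0 ∈ B0 → same block
Bisimilar ⇒ trace-equivalent.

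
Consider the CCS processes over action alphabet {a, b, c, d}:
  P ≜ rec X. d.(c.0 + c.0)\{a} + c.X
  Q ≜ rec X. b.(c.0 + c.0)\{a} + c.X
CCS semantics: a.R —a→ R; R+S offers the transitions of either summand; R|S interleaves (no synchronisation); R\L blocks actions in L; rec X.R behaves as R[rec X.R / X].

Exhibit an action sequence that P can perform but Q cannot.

Reachable graph of P (3 states):
  m0 = rec X. d.(c.0 + c.0)\{a} + c.X | =c=> m0, =d=> m1
  m1 = (c.0 + c.0)\{a} | =c=> m2
  m2 = 0\{a} | stopped
Reachable graph of Q (3 states):
  n0 = rec X. b.(c.0 + c.0)\{a} + c.X | =b=> n1, =c=> n0
  n1 = (c.0 + c.0)\{a} | =c=> n2
  n2 = 0\{a} | stopped
Executing d from P (initial set {m0}):
  after d @ step 1: {m1}
  ✓ P
Executing d from Q (initial set {n0}):
  after d @ step 1: ∅  — Q cannot continue

d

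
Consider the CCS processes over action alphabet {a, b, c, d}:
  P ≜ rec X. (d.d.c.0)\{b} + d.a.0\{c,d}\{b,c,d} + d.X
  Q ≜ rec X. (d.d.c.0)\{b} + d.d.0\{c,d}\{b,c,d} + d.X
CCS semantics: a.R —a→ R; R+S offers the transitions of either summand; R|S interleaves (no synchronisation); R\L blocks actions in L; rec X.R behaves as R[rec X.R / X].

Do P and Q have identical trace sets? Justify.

Reachable graph of P (6 states):
  m0 = rec X. (d.d.c.0)\{b} + d.a.0\{c,d}\{b,c,d} + d.X has moves ··d··> m0, ··d··> m1, ··d··> m2
  m1 = (d.c.0)\{b} has moves ··d··> m3
  m2 = a.0\{c,d}\{b,c,d} has moves ··a··> m4
  m3 = (c.0)\{b} has moves ··c··> m5
  m4 = 0\{c,d}\{b,c,d} has moves ∅
  m5 = 0\{b} has moves ∅
Reachable graph of Q (6 states):
  n0 = rec X. (d.d.c.0)\{b} + d.d.0\{c,d}\{b,c,d} + d.X has moves ··d··> n0, ··d··> n1, ··d··> n2
  n1 = (d.c.0)\{b} has moves ··d··> n3
  n2 = d.0\{c,d}\{b,c,d} has moves ··d··> n4
  n3 = (c.0)\{b} has moves ··c··> n5
  n4 = 0\{c,d}\{b,c,d} has moves ∅
  n5 = 0\{b} has moves ∅
Run σ = ⟨da⟩ on P: start {m0}
  step 1 (d): {m0, m1, m2}
  step 2 (a): {m4}
  — P admits the full trace.
Run σ = ⟨da⟩ on Q: start {n0}
  step 1 (d): {n0, n1, n2}
  step 2 (a): ∅  — Q cannot continue

traces(P) ≠ traces(Q) — witness ⟨da⟩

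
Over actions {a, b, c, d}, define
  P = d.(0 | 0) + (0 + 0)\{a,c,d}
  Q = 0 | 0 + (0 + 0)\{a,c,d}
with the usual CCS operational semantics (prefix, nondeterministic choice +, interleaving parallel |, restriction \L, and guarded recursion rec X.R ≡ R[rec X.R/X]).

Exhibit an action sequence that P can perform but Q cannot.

LTS(P): 2 reachable states
  u0 = d.(0 | 0) + (0 + 0)\{a,c,d} → —d→ u1
  u1 = 0 | 0 → (no moves)
LTS(Q): 1 reachable states
  v0 = 0 | 0 + (0 + 0)\{a,c,d} → (no moves)
Trace ⟨d⟩ through P, begin at {u0}:
  after d @ step 1: {u1}
  ✓ P
Trace ⟨d⟩ through Q, begin at {v0}:
  after d @ step 1: ∅ (Q stuck)

d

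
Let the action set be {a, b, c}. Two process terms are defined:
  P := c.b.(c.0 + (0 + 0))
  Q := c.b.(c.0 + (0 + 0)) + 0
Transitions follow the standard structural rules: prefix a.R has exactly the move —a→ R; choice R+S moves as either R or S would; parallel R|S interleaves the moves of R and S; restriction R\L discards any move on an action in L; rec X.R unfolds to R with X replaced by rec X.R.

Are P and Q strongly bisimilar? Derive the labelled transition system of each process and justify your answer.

P ~ Q

LTS(P): 4 reachable states
  s0 = c.b.(c.0 + (0 + 0)) | ··c··> s1
  s1 = b.(c.0 + (0 + 0)) | ··b··> s2
  s2 = c.0 + (0 + 0) | ··c··> s3
  s3 = 0 | ∅
LTS(Q): 4 reachable states
  t0 = c.b.(c.0 + (0 + 0)) + 0 | ··c··> t1
  t1 = b.(c.0 + (0 + 0)) | ··b··> t2
  t2 = c.0 + (0 + 0) | ··c··> t3
  t3 = 0 | ∅
Bisimilarity quotient blocks:
  B0 = {s0, t0}
  B1 = {s1, t1}
  B2 = {s2, t2}
  B3 = {s3, t3}
s0 ∈ B0, t0 ∈ B0 → same block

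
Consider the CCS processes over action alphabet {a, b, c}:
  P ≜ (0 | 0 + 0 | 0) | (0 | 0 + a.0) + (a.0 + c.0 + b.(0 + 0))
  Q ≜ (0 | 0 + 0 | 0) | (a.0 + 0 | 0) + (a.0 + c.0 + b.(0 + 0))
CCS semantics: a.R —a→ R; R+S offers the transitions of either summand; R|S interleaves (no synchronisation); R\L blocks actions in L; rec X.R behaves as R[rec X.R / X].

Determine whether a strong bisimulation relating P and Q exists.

YES

P's transition system — 4 states:
  s0 = (0 | 0 + 0 | 0) | (0 | 0 + a.0) + (a.0 + c.0 + b.(0 + 0)) → ··a··> s1, ··a··> s2, ··b··> s3, ··c··> s2
  s1 = (0 | 0 + 0 | 0) | 0 → ∅
  s2 = 0 → ∅
  s3 = 0 + 0 → ∅
Q's transition system — 4 states:
  t0 = (0 | 0 + 0 | 0) | (a.0 + 0 | 0) + (a.0 + c.0 + b.(0 + 0)) → ··a··> t1, ··a··> t2, ··b··> t3, ··c··> t2
  t1 = (0 | 0 + 0 | 0) | 0 → ∅
  t2 = 0 → ∅
  t3 = 0 + 0 → ∅
Coarsest stable partition (strong bisimilarity classes):
  B0 = {s0, t0}
  B1 = {s1, s2, s3, t1, t2, t3}
s0 ∈ B0, t0 ∈ B0 → same block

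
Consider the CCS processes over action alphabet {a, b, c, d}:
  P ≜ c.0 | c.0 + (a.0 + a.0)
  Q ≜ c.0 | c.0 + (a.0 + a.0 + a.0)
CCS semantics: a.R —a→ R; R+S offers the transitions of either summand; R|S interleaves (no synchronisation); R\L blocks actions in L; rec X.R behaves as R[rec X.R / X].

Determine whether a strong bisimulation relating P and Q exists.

YES

Reachable graph of P (5 states):
  p0 = c.0 | c.0 + (a.0 + a.0) has moves ··a··> p1, ··c··> p2, ··c··> p3
  p1 = 0 has moves ∅
  p2 = 0 | c.0 has moves ··c··> p4
  p3 = c.0 | 0 has moves ··c··> p4
  p4 = 0 | 0 has moves ∅
Reachable graph of Q (5 states):
  q0 = c.0 | c.0 + (a.0 + a.0 + a.0) has moves ··a··> q1, ··c··> q2, ··c··> q3
  q1 = 0 has moves ∅
  q2 = 0 | c.0 has moves ··c··> q4
  q3 = c.0 | 0 has moves ··c··> q4
  q4 = 0 | 0 has moves ∅
Coarsest stable partition (strong bisimilarity classes):
  B0 = {p0, q0}
  B1 = {p1, p4, q1, q4}
  B2 = {p2, p3, q2, q3}
p0 ∈ B0, q0 ∈ B0 → same block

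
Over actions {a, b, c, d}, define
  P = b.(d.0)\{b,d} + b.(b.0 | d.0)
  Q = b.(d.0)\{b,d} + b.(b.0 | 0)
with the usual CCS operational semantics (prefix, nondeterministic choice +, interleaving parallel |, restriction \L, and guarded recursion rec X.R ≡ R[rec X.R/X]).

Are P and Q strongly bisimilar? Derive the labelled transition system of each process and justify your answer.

not bisimilar

P's transition system — 6 states:
  s0 = b.(d.0)\{b,d} + b.(b.0 | d.0) :: --b--▸ s1, --b--▸ s2
  s1 = (d.0)\{b,d} :: deadlocked
  s2 = b.0 | d.0 :: --b--▸ s3, --d--▸ s4
  s3 = 0 | d.0 :: --d--▸ s5
  s4 = b.0 | 0 :: --b--▸ s5
  s5 = 0 | 0 :: deadlocked
Q's transition system — 4 states:
  t0 = b.(d.0)\{b,d} + b.(b.0 | 0) :: --b--▸ t1, --b--▸ t2
  t1 = (d.0)\{b,d} :: deadlocked
  t2 = b.0 | 0 :: --b--▸ t3
  t3 = 0 | 0 :: deadlocked
Coarsest stable partition (strong bisimilarity classes):
  B0 = {s0}
  B1 = {s1, s5, t1, t3}
  B2 = {s2}
  B3 = {s4, t2}
  B4 = {s3}
  B5 = {t0}
s0 ∈ B0, t0 ∈ B5 → different blocks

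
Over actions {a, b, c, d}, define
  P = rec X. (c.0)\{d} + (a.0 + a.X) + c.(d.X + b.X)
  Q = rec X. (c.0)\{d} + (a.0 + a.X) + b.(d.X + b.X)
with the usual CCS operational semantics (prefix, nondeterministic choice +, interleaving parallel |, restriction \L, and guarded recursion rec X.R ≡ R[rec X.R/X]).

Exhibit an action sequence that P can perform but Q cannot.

cb

Reachable graph of P (4 states):
  s0 = rec X. (c.0)\{d} + (a.0 + a.X) + c.(d.X + b.X) ⊢ =a=> s0, =a=> s1, =c=> s2, =c=> s3
  s1 = 0 ⊢ ∅
  s2 = 0\{d} ⊢ ∅
  s3 = d.(rec X. (c.0)\{d} + (a.0 + a.X) + c.(d.X + b.X)) + b.(rec X. (c.0)\{d} + (a.0 + a.X) + c.(d.X + b.X)) ⊢ =b=> s0, =d=> s0
Reachable graph of Q (4 states):
  t0 = rec X. (c.0)\{d} + (a.0 + a.X) + b.(d.X + b.X) ⊢ =a=> t0, =a=> t1, =b=> t2, =c=> t3
  t1 = 0 ⊢ ∅
  t2 = d.(rec X. (c.0)\{d} + (a.0 + a.X) + b.(d.X + b.X)) + b.(rec X. (c.0)\{d} + (a.0 + a.X) + b.(d.X + b.X)) ⊢ =b=> t0, =d=> t0
  t3 = 0\{d} ⊢ ∅
Executing cb from P (initial set {s0}):
  after c @ step 1: {s2, s3}
  after b @ step 2: {s0}
  P completes σ.
Executing cb from Q (initial set {t0}):
  after c @ step 1: {t3}
  after b @ step 2: ∅ (Q stuck)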